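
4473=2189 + 2284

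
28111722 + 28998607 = 57110329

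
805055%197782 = 13927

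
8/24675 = 8/24675 = 0.00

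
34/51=2/3 = 0.67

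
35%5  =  0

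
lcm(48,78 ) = 624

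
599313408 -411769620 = 187543788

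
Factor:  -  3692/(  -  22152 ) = 1/6= 2^(  -  1)*3^(- 1)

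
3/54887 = 3/54887 = 0.00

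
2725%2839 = 2725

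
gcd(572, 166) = 2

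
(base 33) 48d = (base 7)16336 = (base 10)4633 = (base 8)11031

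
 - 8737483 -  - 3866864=-4870619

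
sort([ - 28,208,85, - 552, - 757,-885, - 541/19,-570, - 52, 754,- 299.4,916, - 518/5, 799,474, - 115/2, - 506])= [ - 885 , - 757, - 570, - 552 , - 506, - 299.4,  -  518/5, - 115/2, - 52 , - 541/19, - 28,85,208,  474, 754,799,916]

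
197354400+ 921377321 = 1118731721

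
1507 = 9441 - 7934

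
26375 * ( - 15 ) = - 395625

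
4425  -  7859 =  -  3434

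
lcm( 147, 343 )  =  1029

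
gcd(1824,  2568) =24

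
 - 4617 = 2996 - 7613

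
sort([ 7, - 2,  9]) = [ - 2 , 7,9 ]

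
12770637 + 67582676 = 80353313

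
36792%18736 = 18056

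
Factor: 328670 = 2^1*5^1*23^1*1429^1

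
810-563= 247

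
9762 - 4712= 5050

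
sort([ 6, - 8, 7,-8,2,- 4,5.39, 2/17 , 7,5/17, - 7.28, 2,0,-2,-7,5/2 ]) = [ -8, - 8, - 7.28, - 7, - 4, - 2,0,2/17, 5/17,2,  2, 5/2,5.39, 6, 7,7] 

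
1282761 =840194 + 442567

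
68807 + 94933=163740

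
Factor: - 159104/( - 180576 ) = 452/513 = 2^2*3^( - 3)*19^( - 1)*113^1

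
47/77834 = 47/77834 = 0.00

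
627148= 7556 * 83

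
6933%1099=339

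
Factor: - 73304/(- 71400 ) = 3^(-1)*5^( - 2 )*7^1*11^1=77/75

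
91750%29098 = 4456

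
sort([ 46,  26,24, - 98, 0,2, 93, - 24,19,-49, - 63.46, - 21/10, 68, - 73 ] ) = [ - 98 , - 73 , - 63.46, - 49, - 24, - 21/10,  0 , 2,19,  24,26, 46, 68, 93]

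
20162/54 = 10081/27= 373.37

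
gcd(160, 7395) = 5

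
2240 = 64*35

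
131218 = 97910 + 33308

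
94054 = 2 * 47027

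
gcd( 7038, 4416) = 138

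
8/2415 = 8/2415 = 0.00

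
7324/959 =7324/959=7.64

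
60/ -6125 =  - 1 + 1213/1225 = - 0.01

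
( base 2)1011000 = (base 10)88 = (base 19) 4C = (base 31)2Q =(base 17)53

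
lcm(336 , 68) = 5712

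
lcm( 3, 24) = 24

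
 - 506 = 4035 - 4541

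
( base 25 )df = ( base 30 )ba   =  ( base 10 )340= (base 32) AK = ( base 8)524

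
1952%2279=1952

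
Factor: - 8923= - 8923^1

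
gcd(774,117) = 9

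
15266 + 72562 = 87828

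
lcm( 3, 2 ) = 6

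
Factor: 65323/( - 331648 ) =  - 2^( - 7 )*2591^(- 1 )*65323^1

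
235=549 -314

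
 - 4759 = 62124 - 66883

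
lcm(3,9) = 9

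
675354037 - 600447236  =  74906801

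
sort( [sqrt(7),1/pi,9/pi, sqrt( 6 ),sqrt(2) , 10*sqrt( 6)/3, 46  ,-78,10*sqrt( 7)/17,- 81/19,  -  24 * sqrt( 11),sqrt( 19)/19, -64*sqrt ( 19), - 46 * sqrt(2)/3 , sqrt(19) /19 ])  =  [- 64*sqrt(19), - 24*sqrt(11 ), - 78,-46*sqrt( 2 )/3 ,-81/19, sqrt(19 ) /19, sqrt(19) /19,  1/pi, sqrt( 2),  10*sqrt( 7)/17, sqrt( 6 ),  sqrt( 7),9/pi, 10*sqrt ( 6)/3,46 ]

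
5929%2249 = 1431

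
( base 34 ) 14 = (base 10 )38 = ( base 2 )100110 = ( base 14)2a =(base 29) 19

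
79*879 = 69441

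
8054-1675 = 6379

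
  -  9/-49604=9/49604 = 0.00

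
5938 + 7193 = 13131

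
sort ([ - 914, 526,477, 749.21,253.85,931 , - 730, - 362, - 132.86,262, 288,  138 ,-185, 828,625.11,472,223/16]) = [ - 914, - 730, - 362,  -  185,-132.86, 223/16,138  ,  253.85,262,  288,472, 477,526,625.11, 749.21, 828,931 ]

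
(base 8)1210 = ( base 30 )li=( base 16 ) 288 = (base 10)648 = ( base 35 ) ii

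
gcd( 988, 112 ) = 4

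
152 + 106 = 258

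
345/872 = 345/872 = 0.40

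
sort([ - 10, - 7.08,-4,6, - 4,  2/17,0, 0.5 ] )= [-10, - 7.08, - 4, - 4,0, 2/17,0.5, 6] 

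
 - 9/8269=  - 1+ 8260/8269 = - 0.00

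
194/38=97/19 = 5.11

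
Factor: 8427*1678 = 14140506 = 2^1 * 3^1*53^2 *839^1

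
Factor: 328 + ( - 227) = 101^1 = 101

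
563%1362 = 563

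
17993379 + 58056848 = 76050227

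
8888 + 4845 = 13733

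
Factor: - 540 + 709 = 169= 13^2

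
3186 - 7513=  - 4327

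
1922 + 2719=4641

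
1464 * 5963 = 8729832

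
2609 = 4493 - 1884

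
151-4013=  - 3862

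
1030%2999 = 1030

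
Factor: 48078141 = 3^1*16026047^1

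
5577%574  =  411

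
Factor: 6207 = 3^1*2069^1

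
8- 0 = 8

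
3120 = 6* 520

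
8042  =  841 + 7201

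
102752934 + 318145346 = 420898280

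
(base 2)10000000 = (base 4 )2000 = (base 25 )53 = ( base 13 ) 9B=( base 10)128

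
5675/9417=5675/9417 = 0.60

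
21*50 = 1050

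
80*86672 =6933760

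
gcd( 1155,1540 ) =385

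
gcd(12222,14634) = 18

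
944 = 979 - 35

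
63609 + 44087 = 107696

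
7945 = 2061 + 5884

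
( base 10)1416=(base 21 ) 349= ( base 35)15G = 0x588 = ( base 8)2610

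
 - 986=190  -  1176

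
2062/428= 1031/214 = 4.82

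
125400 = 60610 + 64790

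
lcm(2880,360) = 2880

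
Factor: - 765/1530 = - 2^( - 1) = - 1/2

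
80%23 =11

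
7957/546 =14 + 313/546 = 14.57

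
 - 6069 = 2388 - 8457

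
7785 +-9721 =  - 1936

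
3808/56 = 68 = 68.00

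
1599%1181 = 418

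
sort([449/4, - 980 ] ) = [ - 980, 449/4] 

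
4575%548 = 191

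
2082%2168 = 2082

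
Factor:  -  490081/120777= - 3^( - 1 )*113^1*127^( - 1 )*317^(- 1)*4337^1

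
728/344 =2+5/43 = 2.12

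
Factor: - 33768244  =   - 2^2*19^1*43^1 * 10333^1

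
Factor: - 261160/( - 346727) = 2^3*5^1*37^( - 1 )*6529^1*9371^(-1)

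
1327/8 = 1327/8 = 165.88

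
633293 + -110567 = 522726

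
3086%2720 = 366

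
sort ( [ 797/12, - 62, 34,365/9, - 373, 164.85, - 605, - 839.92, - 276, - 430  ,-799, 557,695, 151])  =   [ - 839.92,- 799, - 605, - 430,-373, - 276, - 62,34, 365/9,  797/12, 151 , 164.85, 557, 695]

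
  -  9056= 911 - 9967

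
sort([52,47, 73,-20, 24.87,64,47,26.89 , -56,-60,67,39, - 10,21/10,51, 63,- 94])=[ - 94 , - 60 ,-56,-20, - 10,21/10,24.87,26.89,39 , 47,47, 51,52 , 63, 64,67,  73]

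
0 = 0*988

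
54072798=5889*9182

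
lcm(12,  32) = 96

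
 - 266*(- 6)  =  1596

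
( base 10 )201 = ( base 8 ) 311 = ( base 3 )21110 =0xC9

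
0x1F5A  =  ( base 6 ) 101054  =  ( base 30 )8RG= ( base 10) 8026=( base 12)478a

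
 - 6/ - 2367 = 2/789 = 0.00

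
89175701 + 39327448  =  128503149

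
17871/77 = 232 + 1/11 =232.09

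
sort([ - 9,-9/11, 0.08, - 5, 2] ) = [ - 9,-5, - 9/11,0.08 , 2] 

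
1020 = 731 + 289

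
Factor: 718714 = 2^1 * 359357^1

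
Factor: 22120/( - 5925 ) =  - 2^3 * 3^( - 1 )*5^( - 1 )*  7^1 = -56/15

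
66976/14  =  4784 = 4784.00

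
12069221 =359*33619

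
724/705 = 724/705 = 1.03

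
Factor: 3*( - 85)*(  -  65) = 3^1*5^2*13^1 * 17^1 = 16575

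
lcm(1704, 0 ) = 0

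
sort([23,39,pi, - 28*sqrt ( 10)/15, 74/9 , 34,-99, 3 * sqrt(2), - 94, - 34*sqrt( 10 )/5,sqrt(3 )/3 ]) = [ - 99, - 94, - 34*sqrt ( 10)/5, - 28*sqrt( 10 )/15,  sqrt(3 ) /3,pi, 3*sqrt(2),74/9,23, 34, 39 ] 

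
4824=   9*536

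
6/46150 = 3/23075= 0.00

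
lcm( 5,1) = 5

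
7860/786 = 10 = 10.00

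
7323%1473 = 1431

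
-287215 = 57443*( - 5)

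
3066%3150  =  3066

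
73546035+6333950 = 79879985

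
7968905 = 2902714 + 5066191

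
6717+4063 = 10780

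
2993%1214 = 565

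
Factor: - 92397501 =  - 3^2*7^1*113^1*12979^1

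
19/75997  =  19/75997 =0.00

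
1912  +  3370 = 5282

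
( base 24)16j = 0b1011100011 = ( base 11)612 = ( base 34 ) LP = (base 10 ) 739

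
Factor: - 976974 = - 2^1*3^1*162829^1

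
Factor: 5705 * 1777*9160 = 2^3*5^2*7^1*163^1*229^1*1777^1 = 92862110600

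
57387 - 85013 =-27626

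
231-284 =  - 53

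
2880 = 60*48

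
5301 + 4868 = 10169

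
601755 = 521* 1155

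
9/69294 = 3/23098 = 0.00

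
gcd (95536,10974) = 2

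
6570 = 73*90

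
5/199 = 5/199 = 0.03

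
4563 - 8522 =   -  3959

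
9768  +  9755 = 19523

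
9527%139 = 75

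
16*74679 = 1194864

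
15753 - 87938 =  - 72185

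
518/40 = 259/20 = 12.95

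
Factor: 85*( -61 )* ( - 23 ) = 119255=5^1*17^1*23^1*61^1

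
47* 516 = 24252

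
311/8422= 311/8422  =  0.04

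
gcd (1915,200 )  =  5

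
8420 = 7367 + 1053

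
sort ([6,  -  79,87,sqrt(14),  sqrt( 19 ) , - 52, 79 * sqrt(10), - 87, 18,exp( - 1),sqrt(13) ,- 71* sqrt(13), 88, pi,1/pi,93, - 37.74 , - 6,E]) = [ - 71*sqrt(13),-87, - 79,-52, -37.74, - 6  ,  1/pi,exp( - 1),E,pi,sqrt(13),sqrt(14),  sqrt( 19 ),  6, 18,87, 88,93, 79*sqrt (10 )]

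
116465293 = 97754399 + 18710894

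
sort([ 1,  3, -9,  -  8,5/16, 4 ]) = [ - 9, - 8, 5/16,1,3,  4] 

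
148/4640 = 37/1160 = 0.03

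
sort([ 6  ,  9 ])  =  [6,9 ]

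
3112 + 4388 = 7500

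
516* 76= 39216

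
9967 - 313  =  9654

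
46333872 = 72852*636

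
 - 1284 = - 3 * 428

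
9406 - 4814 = 4592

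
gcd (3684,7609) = 1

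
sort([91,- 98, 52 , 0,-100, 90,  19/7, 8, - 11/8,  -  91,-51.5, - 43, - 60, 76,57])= [ - 100, - 98, - 91, - 60, - 51.5,-43 , - 11/8, 0, 19/7,  8, 52,57, 76, 90, 91]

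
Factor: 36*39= 1404= 2^2 * 3^3*13^1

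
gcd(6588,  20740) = 244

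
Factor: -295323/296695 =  - 3^1 * 5^( - 1 )*7^1*41^1*173^(-1 ) = -  861/865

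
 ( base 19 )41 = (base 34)29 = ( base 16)4D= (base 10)77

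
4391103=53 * 82851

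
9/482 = 9/482=0.02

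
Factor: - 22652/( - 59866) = 2^1*7^1*37^( - 1) = 14/37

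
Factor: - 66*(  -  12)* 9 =2^3 * 3^4 *11^1 = 7128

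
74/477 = 74/477 = 0.16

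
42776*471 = 20147496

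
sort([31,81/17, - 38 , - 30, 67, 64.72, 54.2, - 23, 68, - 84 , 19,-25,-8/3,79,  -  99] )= [- 99 ,-84, -38,-30, - 25, - 23, - 8/3, 81/17, 19,31,54.2,64.72, 67,68, 79]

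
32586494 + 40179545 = 72766039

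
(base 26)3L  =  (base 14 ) 71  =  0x63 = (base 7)201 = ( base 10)99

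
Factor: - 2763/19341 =  -  7^( - 1 ) = - 1/7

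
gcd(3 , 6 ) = 3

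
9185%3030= 95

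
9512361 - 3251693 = 6260668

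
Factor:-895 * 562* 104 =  - 2^4*5^1 * 13^1*179^1*281^1 = - 52310960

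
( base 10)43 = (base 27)1g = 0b101011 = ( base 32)1b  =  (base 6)111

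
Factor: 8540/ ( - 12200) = - 2^ ( - 1) *5^ ( - 1)*7^1= - 7/10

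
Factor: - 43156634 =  - 2^1*89^1*242453^1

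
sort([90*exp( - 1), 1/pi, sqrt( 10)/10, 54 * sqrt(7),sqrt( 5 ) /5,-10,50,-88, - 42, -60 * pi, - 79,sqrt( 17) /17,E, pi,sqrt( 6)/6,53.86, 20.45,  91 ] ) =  [ - 60*pi, - 88, - 79, -42, - 10, sqrt( 17)/17, sqrt( 10)/10,1/pi,sqrt( 6)/6, sqrt( 5)/5, E, pi , 20.45,90 * exp( - 1),50, 53.86 , 91, 54*sqrt( 7)]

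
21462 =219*98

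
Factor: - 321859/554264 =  - 367/632 = -2^( - 3)*79^(-1)* 367^1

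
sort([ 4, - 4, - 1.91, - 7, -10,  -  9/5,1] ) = [ - 10, - 7, - 4,-1.91, - 9/5, 1, 4]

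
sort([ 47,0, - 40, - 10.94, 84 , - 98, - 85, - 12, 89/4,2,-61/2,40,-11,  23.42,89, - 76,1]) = [  -  98, -85, - 76, - 40, - 61/2, - 12,  -  11, - 10.94,0,1,2, 89/4,23.42, 40, 47,84,89 ] 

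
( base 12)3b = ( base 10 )47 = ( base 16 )2F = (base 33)1E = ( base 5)142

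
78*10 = 780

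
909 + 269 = 1178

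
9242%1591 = 1287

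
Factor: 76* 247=18772 = 2^2 *13^1*19^2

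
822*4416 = 3629952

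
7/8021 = 7/8021 = 0.00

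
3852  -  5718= - 1866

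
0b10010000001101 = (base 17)1eff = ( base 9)13584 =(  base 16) 240d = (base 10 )9229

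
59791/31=59791/31 = 1928.74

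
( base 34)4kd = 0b1010011000101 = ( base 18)G77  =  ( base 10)5317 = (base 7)21334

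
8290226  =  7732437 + 557789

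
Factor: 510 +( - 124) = 2^1*193^1  =  386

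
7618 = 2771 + 4847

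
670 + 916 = 1586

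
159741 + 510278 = 670019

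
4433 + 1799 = 6232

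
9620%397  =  92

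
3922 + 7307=11229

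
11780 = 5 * 2356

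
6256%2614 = 1028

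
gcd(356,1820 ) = 4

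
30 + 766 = 796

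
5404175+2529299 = 7933474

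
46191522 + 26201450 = 72392972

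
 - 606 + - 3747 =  - 4353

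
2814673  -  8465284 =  -5650611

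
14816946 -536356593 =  - 521539647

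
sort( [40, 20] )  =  [20,40 ]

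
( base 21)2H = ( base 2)111011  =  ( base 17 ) 38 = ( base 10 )59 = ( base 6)135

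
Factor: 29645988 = 2^2*3^1*23^1 * 233^1*461^1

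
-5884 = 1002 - 6886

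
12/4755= 4/1585 = 0.00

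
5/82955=1/16591 = 0.00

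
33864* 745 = 25228680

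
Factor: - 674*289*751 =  - 2^1*17^2 * 337^1*751^1 = - 146284286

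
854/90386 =427/45193 = 0.01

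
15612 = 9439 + 6173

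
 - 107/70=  - 2+33/70 = - 1.53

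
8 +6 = 14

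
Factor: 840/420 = 2^1   =  2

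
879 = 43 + 836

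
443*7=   3101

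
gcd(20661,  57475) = 1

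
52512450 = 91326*575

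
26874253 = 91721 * 293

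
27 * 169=4563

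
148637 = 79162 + 69475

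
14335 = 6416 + 7919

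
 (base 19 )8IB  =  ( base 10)3241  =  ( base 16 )ca9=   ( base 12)1A61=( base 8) 6251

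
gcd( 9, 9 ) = 9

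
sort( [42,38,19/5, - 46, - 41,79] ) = [-46, - 41, 19/5 , 38,42,79]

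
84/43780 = 21/10945  =  0.00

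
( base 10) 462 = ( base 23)k2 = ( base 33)e0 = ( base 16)1CE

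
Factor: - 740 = - 2^2*5^1 *37^1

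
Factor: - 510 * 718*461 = -168808980 = -2^2*3^1*5^1*17^1*359^1*461^1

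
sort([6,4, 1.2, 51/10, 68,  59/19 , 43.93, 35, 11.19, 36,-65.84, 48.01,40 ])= [  -  65.84, 1.2, 59/19,4, 51/10, 6, 11.19, 35,36, 40, 43.93, 48.01,68]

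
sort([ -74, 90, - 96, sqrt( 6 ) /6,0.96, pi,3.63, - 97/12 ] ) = [- 96, - 74,  -  97/12, sqrt ( 6 ) /6, 0.96,pi, 3.63,90]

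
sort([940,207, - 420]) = [ - 420 , 207, 940] 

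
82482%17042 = 14314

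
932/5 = 932/5 = 186.40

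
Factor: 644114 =2^1*322057^1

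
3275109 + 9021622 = 12296731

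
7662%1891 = 98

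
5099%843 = 41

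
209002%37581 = 21097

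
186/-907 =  - 1 + 721/907 = - 0.21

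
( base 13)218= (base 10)359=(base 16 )167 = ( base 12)25b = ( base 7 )1022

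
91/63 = 1+4/9 = 1.44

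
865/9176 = 865/9176 = 0.09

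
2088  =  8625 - 6537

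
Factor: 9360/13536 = 65/94 = 2^(  -  1 )*5^1*13^1*47^( - 1 )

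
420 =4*105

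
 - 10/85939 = -1 + 85929/85939 = -0.00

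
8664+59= 8723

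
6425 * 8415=54066375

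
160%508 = 160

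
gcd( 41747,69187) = 1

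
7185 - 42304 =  - 35119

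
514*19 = 9766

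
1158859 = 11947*97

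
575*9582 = 5509650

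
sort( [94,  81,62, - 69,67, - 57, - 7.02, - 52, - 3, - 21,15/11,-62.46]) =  [ - 69, - 62.46,-57, - 52, - 21, - 7.02, - 3,  15/11,62,67,81, 94]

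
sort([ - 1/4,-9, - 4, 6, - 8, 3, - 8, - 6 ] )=[-9, - 8,- 8,-6,-4, - 1/4,3, 6 ] 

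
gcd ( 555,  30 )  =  15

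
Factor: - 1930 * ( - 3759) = 7254870   =  2^1 * 3^1*5^1*7^1*179^1*193^1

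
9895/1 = 9895 = 9895.00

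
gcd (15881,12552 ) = 1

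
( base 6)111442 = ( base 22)JBK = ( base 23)HK5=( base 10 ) 9458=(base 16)24f2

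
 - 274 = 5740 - 6014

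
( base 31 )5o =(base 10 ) 179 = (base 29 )65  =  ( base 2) 10110011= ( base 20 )8j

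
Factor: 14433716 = 2^2*11^1*113^1* 2903^1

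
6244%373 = 276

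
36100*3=108300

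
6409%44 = 29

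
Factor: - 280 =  - 2^3*5^1 * 7^1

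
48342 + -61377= - 13035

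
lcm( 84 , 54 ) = 756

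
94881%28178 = 10347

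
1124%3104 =1124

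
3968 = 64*62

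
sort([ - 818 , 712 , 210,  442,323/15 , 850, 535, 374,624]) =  [ - 818, 323/15, 210,374,442 , 535,624,712, 850]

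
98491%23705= 3671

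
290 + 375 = 665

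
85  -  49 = 36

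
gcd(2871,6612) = 87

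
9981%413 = 69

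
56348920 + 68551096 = 124900016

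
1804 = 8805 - 7001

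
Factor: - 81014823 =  - 3^4 * 1000183^1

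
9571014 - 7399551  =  2171463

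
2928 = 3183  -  255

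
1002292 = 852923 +149369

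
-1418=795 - 2213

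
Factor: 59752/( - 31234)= - 44/23=- 2^2 * 11^1*23^(  -  1)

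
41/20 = 2+1/20=2.05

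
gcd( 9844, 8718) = 2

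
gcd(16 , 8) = 8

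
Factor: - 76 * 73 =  - 5548 = -2^2*19^1 *73^1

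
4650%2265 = 120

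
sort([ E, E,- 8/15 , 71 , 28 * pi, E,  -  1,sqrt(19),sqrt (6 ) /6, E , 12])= [ - 1, - 8/15, sqrt(6)/6 , E , E, E,E , sqrt(19),12, 71, 28*pi ] 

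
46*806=37076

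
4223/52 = 4223/52 = 81.21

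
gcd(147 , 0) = 147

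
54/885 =18/295=0.06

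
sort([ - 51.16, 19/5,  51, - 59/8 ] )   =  [-51.16,-59/8,19/5,51]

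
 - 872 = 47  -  919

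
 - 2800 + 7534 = 4734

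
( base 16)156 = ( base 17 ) 132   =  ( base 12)246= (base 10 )342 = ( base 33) ac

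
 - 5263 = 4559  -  9822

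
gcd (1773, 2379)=3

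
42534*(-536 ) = -22798224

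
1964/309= 1964/309 =6.36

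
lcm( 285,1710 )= 1710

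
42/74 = 21/37  =  0.57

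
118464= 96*1234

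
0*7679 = 0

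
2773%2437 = 336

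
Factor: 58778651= 73^1*805187^1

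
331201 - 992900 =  - 661699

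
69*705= 48645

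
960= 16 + 944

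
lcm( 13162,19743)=39486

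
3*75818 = 227454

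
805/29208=805/29208 = 0.03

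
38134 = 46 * 829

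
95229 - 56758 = 38471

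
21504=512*42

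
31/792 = 31/792  =  0.04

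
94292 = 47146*2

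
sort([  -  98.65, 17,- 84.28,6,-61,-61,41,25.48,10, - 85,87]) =[-98.65, - 85,-84.28, - 61, - 61,6,10,17,25.48,41,87 ] 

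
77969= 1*77969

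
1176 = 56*21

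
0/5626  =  0  =  0.00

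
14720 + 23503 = 38223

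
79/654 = 79/654=0.12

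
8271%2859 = 2553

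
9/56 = 9/56 = 0.16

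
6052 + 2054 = 8106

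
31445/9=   3493+8/9 = 3493.89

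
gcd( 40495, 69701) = 1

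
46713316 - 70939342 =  - 24226026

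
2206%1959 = 247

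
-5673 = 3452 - 9125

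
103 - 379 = -276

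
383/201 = 1 + 182/201 = 1.91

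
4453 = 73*61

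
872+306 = 1178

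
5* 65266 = 326330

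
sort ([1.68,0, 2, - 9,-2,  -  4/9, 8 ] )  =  [ - 9,-2 ,-4/9,  0 , 1.68, 2,  8] 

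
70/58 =1 + 6/29 = 1.21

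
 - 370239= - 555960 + 185721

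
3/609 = 1/203 = 0.00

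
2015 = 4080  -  2065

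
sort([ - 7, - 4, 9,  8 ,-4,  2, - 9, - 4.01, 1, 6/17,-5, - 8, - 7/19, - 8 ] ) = [ - 9,-8,  -  8, - 7, - 5, - 4.01 , - 4, - 4, - 7/19,6/17,1, 2 , 8,9] 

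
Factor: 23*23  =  23^2 = 529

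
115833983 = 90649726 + 25184257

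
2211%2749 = 2211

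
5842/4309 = 1 + 1533/4309 = 1.36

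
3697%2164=1533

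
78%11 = 1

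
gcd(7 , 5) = 1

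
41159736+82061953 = 123221689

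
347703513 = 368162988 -20459475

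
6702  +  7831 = 14533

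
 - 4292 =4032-8324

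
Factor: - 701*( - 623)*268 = 2^2*7^1*67^1*89^1*701^1 = 117041764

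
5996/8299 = 5996/8299 = 0.72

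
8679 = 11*789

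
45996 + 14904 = 60900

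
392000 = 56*7000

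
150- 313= -163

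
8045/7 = 8045/7 = 1149.29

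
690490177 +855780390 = 1546270567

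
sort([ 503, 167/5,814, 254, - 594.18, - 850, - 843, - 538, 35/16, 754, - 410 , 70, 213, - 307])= [ - 850, - 843, -594.18,-538, - 410, - 307,35/16, 167/5, 70,213, 254,503, 754,814 ] 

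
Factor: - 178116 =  - 2^2* 3^1*14843^1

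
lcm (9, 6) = 18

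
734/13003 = 734/13003= 0.06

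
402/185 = 402/185 =2.17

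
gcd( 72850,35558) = 2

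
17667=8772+8895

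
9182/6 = 1530 + 1/3 = 1530.33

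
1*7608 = 7608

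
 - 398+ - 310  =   - 708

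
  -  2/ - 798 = 1/399 = 0.00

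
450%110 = 10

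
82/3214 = 41/1607 = 0.03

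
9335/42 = 222 + 11/42 =222.26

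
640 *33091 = 21178240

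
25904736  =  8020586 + 17884150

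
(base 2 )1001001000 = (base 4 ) 21020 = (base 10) 584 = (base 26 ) MC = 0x248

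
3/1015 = 3/1015 = 0.00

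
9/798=3/266=0.01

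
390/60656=195/30328 = 0.01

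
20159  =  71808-51649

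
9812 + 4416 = 14228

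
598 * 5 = 2990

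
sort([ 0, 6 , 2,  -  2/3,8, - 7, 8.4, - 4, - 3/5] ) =[ - 7,-4,-2/3, - 3/5,0, 2, 6, 8,8.4]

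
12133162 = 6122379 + 6010783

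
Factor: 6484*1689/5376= 912623/448 = 2^ (-6 ) * 7^ ( - 1)*563^1 * 1621^1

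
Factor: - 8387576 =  - 2^3*1048447^1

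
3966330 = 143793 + 3822537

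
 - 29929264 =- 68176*439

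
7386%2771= 1844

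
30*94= 2820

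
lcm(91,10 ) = 910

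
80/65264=5/4079 = 0.00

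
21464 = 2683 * 8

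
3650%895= 70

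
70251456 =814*86304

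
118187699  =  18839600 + 99348099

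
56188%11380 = 10668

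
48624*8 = 388992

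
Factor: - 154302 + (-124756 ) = -2^1*13^1*10733^1 = - 279058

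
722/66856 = 361/33428 = 0.01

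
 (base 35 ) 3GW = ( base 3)12212001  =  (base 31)4DK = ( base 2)1000010101011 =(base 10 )4267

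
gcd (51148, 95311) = 1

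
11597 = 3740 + 7857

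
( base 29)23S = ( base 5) 24142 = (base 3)2110120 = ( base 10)1797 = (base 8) 3405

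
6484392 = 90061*72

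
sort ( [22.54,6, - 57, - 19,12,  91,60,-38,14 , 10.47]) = [ -57, - 38 , - 19 , 6, 10.47, 12,  14,  22.54,60, 91 ]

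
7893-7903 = - 10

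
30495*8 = 243960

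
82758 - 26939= 55819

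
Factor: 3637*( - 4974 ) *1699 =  - 30735654162=- 2^1*3^1*829^1*1699^1*3637^1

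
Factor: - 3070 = -2^1*5^1 * 307^1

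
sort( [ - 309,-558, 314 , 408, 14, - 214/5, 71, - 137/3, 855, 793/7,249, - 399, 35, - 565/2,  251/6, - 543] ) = [ - 558, - 543,  -  399, - 309, - 565/2, - 137/3 , - 214/5, 14,35, 251/6 , 71, 793/7, 249, 314, 408,855]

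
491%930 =491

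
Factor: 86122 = 2^1*17^2*149^1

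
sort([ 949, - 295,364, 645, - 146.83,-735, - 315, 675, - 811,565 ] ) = [ - 811, - 735, - 315, - 295, - 146.83,  364,565,645, 675, 949]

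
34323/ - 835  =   - 42 + 747/835 = - 41.11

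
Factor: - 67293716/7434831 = - 2^2*3^(-1)*7^1*17^( - 1)*73^( - 1)*1997^(  -  1)*2403347^1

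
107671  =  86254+21417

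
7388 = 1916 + 5472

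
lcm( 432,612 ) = 7344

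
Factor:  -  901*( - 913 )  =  11^1 *17^1*53^1*83^1 = 822613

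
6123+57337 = 63460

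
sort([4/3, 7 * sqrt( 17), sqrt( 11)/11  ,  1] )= [ sqrt(11)/11, 1, 4/3,7 * sqrt( 17 )]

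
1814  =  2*907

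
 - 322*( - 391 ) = 125902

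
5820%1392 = 252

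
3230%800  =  30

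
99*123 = 12177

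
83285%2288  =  917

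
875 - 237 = 638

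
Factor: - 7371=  - 3^4*7^1*13^1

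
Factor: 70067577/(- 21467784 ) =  - 2^ ( - 3 )*13^(  -  1 )*83^( - 1)*131^1*829^( - 1 )*178289^1 = - 23355859/7155928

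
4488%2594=1894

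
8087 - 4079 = 4008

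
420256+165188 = 585444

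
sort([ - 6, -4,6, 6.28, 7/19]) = [ - 6 ,-4, 7/19, 6, 6.28 ]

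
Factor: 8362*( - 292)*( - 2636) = 6436331744 = 2^5*37^1*73^1* 113^1 * 659^1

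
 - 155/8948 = -1 + 8793/8948 = - 0.02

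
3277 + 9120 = 12397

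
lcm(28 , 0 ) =0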